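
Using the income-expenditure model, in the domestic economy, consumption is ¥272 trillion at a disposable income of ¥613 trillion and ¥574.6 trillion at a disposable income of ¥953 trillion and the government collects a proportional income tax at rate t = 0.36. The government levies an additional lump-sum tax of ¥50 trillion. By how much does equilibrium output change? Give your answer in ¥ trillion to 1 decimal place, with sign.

−¥103.4 trillion

MPC = ΔC/ΔYd = (574.6 − 272)/(953 − 613) = 302.6/340 = 0.89.
A lump-sum tax change of +¥50 trillion shifts disposable income by −¥50 trillion; first-round consumption changes by −c × ΔT = −0.89 × (+¥50 trillion) = −¥44.5 trillion.
Expenditure multiplier = 1/(1 − c(1−t)) = 1/(1 − 0.89×0.64) = 1/0.4304 ≈ 2.323.
The tax multiplier is −c × k ≈ −2.068, so ΔY = k × (−c·ΔT) = (−¥44.5 trillion) / 0.4304 ≈ −¥103.4 trillion.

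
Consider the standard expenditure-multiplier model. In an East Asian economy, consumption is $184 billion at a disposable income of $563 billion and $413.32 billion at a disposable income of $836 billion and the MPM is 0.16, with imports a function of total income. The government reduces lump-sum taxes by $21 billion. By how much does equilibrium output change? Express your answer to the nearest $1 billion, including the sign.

MPC = ΔC/ΔYd = (413.32 − 184)/(836 − 563) = 229.32/273 = 0.84.
A lump-sum tax change of −$21 billion shifts disposable income by +$21 billion; first-round consumption changes by −c × ΔT = −0.84 × (−$21 billion) = +$17.64 billion.
Expenditure multiplier = 1/(1 − c + m) = 1/(1 − 0.84 + 0.16) = 1/0.32 = 3.125.
The tax multiplier is −c × k = −2.625, so ΔY = k × (−c·ΔT) = (+$17.64 billion) / 0.32 ≈ +$55 billion.

+$55 billion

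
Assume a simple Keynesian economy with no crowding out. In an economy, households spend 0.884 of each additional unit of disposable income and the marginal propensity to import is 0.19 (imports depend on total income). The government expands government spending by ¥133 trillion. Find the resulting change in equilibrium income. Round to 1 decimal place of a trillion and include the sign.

+¥434.6 trillion

Expenditure multiplier = 1/(1 − c + m) = 1/(1 − 0.884 + 0.19) = 1/0.306 ≈ 3.268.
ΔY = k × ΔG = (+¥133 trillion) / 0.306 ≈ +¥434.6 trillion.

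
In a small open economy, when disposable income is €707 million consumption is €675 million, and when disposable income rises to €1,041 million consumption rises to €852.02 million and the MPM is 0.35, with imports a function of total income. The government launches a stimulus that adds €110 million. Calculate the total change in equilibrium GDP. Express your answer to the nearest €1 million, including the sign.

+€134 million

MPC = ΔC/ΔYd = (852.02 − 675)/(1,041 − 707) = 177.02/334 = 0.53.
Government-spending multiplier = 1/(1 − c + m) = 1/(1 − 0.53 + 0.35) = 1/0.82 ≈ 1.22.
ΔY = k × ΔG = (+€110 million) / 0.82 ≈ +€134 million.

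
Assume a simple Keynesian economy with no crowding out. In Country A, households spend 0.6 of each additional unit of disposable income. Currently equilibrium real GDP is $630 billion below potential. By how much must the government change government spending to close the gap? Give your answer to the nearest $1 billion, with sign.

+$252 billion

Spending multiplier = 1/(1 − MPC) = 1/(1 − 0.6) = 1/0.4 = 2.5.
Need ΔY = +$630 billion, so ΔG = ΔY/k = (+$630 billion) × 0.4 = +$252 billion.
The government should increase government spending by $252 billion.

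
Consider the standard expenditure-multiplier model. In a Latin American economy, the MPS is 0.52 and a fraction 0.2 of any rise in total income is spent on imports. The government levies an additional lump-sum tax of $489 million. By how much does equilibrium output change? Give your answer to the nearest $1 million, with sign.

−$326 million

MPC = 1 − MPS = 1 − 0.52 = 0.48.
A lump-sum tax change of +$489 million shifts disposable income by −$489 million; first-round consumption changes by −c × ΔT = −0.48 × (+$489 million) = −$234.72 million.
Expenditure multiplier = 1/(1 − c + m) = 1/(1 − 0.48 + 0.2) = 1/0.72 ≈ 1.389.
The tax multiplier is −c × k ≈ −0.667, so ΔY = k × (−c·ΔT) = (−$234.72 million) / 0.72 = −$326 million.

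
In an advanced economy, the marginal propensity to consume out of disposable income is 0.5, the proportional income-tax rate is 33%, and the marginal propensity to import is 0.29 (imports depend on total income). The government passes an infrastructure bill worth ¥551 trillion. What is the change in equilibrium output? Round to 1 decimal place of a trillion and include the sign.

+¥577.0 trillion

Government-spending multiplier = 1/(1 − c(1−t) + m) = 1/(1 − 0.5×0.67 + 0.29) = 1/0.955 ≈ 1.047.
ΔY = k × ΔG = (+¥551 trillion) / 0.955 ≈ +¥577 trillion.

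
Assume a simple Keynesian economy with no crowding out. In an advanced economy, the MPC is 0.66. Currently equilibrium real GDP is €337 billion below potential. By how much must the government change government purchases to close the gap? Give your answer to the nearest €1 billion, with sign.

+€115 billion

Spending multiplier = 1/(1 − MPC) = 1/(1 − 0.66) = 1/0.34 ≈ 2.941.
Need ΔY = +€337 billion, so ΔG = ΔY/k = (+€337 billion) × 0.34 ≈ +€115 billion.
The government should increase government purchases by €115 billion.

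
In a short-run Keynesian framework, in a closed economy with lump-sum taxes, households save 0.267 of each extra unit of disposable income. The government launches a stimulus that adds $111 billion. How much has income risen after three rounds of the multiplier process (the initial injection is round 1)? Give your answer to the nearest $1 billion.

$252 billion

MPC = 1 − MPS = 1 − 0.267 = 0.733.
Round 1 adds ΔG = $111 billion; each later round is MPC = 0.733 times the previous.
After 3 rounds: 111 + 81.363 + 59.639079 = ΔG·(1 − c^3)/(1 − c) = 111 × (1 − 0.393832837)/0.267 ≈ $252 billion.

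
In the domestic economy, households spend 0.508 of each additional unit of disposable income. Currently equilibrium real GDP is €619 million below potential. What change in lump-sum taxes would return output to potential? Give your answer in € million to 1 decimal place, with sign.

−€599.5 million

Spending multiplier = 1/(1 − MPC) = 1/(1 − 0.508) = 1/0.492 ≈ 2.033.
Tax multiplier = −c·k = −0.508/0.492 ≈ −1.033. Need ΔY = +€619 million, so ΔT = ΔY/(−c·k) = −(+€619 million) × 0.492 / 0.508 ≈ −€599.5 million.
The government should cut lump-sum taxes by €599.5 million.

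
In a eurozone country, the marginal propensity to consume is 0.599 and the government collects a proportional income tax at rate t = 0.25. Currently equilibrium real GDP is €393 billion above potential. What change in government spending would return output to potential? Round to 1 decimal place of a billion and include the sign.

−€216.4 billion

Spending multiplier = 1/(1 − c(1−t)) = 1/(1 − 0.599×0.75) = 1/0.55075 ≈ 1.816.
Need ΔY = −€393 billion, so ΔG = ΔY/k = (−€393 billion) × 0.55075 ≈ −€216.4 billion.
The government should cut government spending by €216.4 billion.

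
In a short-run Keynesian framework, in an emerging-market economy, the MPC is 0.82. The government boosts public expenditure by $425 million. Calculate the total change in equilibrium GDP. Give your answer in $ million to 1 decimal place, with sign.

Spending multiplier = 1/(1 − MPC) = 1/(1 − 0.82) = 1/0.18 ≈ 5.556.
ΔY = k × ΔG = (+$425 million) / 0.18 ≈ +$2,361.1 million.

+$2,361.1 million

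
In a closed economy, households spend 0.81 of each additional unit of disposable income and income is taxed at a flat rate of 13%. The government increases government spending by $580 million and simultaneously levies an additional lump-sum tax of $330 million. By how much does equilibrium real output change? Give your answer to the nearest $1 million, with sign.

Expenditure multiplier = 1/(1 − c(1−t)) = 1/(1 − 0.81×0.87) = 1/0.2953 ≈ 3.386.
ΔG contributes k·ΔG = (+$580 million) / 0.2953 ≈ +$1,964.1 million.
ΔT of +$330 million changes first-round spending by −c·ΔT = −$267.3 million, contributing k·(−c·ΔT) = (−$267.3 million) / 0.2953 ≈ −$905.2 million.
Net ΔY = k(ΔG − c·ΔT) = (+$312.7 million) / 0.2953 ≈ +$1,059 million.

+$1,059 million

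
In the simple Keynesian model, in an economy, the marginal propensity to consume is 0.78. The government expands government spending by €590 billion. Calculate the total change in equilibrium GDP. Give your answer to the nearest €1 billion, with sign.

+€2,682 billion

Expenditure multiplier = 1/(1 − MPC) = 1/(1 − 0.78) = 1/0.22 ≈ 4.545.
ΔY = k × ΔG = (+€590 billion) / 0.22 ≈ +€2,682 billion.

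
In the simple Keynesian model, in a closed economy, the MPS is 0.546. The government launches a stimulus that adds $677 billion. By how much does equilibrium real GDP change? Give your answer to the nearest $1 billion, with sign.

MPC = 1 − MPS = 1 − 0.546 = 0.454.
Expenditure multiplier = 1/(1 − MPC) = 1/(1 − 0.454) = 1/0.546 ≈ 1.832.
ΔY = k × ΔG = (+$677 billion) / 0.546 ≈ +$1,240 billion.

+$1,240 billion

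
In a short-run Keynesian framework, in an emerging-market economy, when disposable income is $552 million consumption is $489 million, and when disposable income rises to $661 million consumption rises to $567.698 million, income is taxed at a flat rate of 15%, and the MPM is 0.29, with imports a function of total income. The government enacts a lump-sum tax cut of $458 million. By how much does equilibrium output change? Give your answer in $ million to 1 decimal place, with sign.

MPC = ΔC/ΔYd = (567.698 − 489)/(661 − 552) = 78.698/109 = 0.722.
A lump-sum tax change of −$458 million shifts disposable income by +$458 million; first-round consumption changes by −c × ΔT = −0.722 × (−$458 million) = +$330.676 million.
Expenditure multiplier = 1/(1 − c(1−t) + m) = 1/(1 − 0.722×0.85 + 0.29) = 1/0.6763 ≈ 1.479.
The tax multiplier is −c × k ≈ −1.068, so ΔY = k × (−c·ΔT) = (+$330.676 million) / 0.6763 ≈ +$488.9 million.

+$488.9 million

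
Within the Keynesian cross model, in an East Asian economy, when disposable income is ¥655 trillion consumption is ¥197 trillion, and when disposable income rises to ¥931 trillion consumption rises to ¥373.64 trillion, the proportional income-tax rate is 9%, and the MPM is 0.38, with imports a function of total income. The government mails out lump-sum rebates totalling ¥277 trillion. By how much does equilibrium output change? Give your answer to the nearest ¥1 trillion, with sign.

+¥222 trillion

MPC = ΔC/ΔYd = (373.64 − 197)/(931 − 655) = 176.64/276 = 0.64.
A lump-sum tax change of −¥277 trillion shifts disposable income by +¥277 trillion; first-round consumption changes by −c × ΔT = −0.64 × (−¥277 trillion) = +¥177.28 trillion.
Expenditure multiplier = 1/(1 − c(1−t) + m) = 1/(1 − 0.64×0.91 + 0.38) = 1/0.7976 ≈ 1.254.
The tax multiplier is −c × k ≈ −0.802, so ΔY = k × (−c·ΔT) = (+¥177.28 trillion) / 0.7976 ≈ +¥222 trillion.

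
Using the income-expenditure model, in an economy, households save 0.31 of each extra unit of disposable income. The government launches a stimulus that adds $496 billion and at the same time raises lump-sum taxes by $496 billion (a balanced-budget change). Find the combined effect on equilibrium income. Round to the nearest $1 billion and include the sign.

MPC = 1 − MPS = 1 − 0.31 = 0.69.
Expenditure multiplier = 1/(1 − MPC) = 1/(1 − 0.69) = 1/0.31 ≈ 3.226.
ΔG contributes k·ΔG = (+$496 billion) / 0.31 = +$1,600 billion.
ΔT of +$496 billion changes first-round spending by −c·ΔT = −$342.24 billion, contributing k·(−c·ΔT) = (−$342.24 billion) / 0.31 = −$1,104 billion.
With ΔG = ΔT and no other leakages, the balanced-budget multiplier is 1, so ΔY = ΔG = +$496 billion.

+$496 billion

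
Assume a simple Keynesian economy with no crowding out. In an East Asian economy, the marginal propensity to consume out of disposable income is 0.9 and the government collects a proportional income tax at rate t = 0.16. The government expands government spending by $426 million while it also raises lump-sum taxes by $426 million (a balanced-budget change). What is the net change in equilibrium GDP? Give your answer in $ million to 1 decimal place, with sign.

Expenditure multiplier = 1/(1 − c(1−t)) = 1/(1 − 0.9×0.84) = 1/0.244 ≈ 4.098.
ΔG contributes k·ΔG = (+$426 million) / 0.244 ≈ +$1,745.9 million.
ΔT of +$426 million changes first-round spending by −c·ΔT = −$383.4 million, contributing k·(−c·ΔT) = (−$383.4 million) / 0.244 ≈ −$1,571.3 million.
Net ΔY = k(ΔG − c·ΔT) = (+$42.6 million) / 0.244 ≈ +$174.6 million.

+$174.6 million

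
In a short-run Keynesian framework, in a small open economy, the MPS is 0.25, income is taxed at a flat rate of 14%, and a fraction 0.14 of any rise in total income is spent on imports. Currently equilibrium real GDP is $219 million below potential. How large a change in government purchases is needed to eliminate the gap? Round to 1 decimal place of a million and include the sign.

MPC = 1 − MPS = 1 − 0.25 = 0.75.
Spending multiplier = 1/(1 − c(1−t) + m) = 1/(1 − 0.75×0.86 + 0.14) = 1/0.495 ≈ 2.02.
Need ΔY = +$219 million, so ΔG = ΔY/k = (+$219 million) × 0.495 ≈ +$108.4 million.
The government should increase government purchases by $108.4 million.

+$108.4 million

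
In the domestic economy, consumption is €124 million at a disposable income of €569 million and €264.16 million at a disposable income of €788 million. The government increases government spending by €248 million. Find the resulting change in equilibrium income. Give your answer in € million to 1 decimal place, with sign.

+€688.9 million

MPC = ΔC/ΔYd = (264.16 − 124)/(788 − 569) = 140.16/219 = 0.64.
Government-spending multiplier = 1/(1 − MPC) = 1/(1 − 0.64) = 1/0.36 ≈ 2.778.
ΔY = k × ΔG = (+€248 million) / 0.36 ≈ +€688.9 million.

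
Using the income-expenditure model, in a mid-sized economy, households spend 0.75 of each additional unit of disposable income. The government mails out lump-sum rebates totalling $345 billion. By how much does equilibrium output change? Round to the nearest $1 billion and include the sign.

+$1,035 billion

A lump-sum tax change of −$345 billion shifts disposable income by +$345 billion; first-round consumption changes by −c × ΔT = −0.75 × (−$345 billion) = +$258.75 billion.
Expenditure multiplier = 1/(1 − MPC) = 1/(1 − 0.75) = 1/0.25 = 4.
The tax multiplier is −c × k = −3, so ΔY = k × (−c·ΔT) = (+$258.75 billion) / 0.25 = +$1,035 billion.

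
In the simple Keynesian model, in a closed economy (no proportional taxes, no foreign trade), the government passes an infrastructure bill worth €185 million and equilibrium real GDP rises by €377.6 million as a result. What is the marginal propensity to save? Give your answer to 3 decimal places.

0.490

Implied spending multiplier k = ΔY/ΔG = 377.6/185 ≈ 2.0411.
Since k = 1/(1 − MPC), MPC = 1 − 1/k = 1 − ΔG/ΔY = 1 − 185/377.6 ≈ 0.510.
MPS = 1 − MPC = 0.490.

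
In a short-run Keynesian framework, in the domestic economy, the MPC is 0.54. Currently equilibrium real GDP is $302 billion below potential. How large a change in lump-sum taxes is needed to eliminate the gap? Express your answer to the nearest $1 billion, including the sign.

Spending multiplier = 1/(1 − MPC) = 1/(1 − 0.54) = 1/0.46 ≈ 2.174.
Tax multiplier = −c·k = −0.54/0.46 ≈ −1.174. Need ΔY = +$302 billion, so ΔT = ΔY/(−c·k) = −(+$302 billion) × 0.46 / 0.54 ≈ −$257 billion.
The government should cut lump-sum taxes by $257 billion.

−$257 billion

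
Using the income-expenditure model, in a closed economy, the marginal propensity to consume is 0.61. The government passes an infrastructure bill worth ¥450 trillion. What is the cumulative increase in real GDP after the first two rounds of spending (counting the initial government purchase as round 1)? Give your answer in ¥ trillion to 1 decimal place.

Round 1 adds ΔG = ¥450 trillion; each later round is MPC = 0.61 times the previous.
After 2 rounds: 450 + 274.5 = ΔG·(1 − c^2)/(1 − c) = 450 × (1 − 0.3721)/0.39 = ¥724.5 trillion.

¥724.5 trillion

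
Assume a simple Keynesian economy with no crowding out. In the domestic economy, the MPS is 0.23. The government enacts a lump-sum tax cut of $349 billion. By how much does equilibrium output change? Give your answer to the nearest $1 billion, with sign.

+$1,168 billion

MPC = 1 − MPS = 1 − 0.23 = 0.77.
A lump-sum tax change of −$349 billion shifts disposable income by +$349 billion; first-round consumption changes by −c × ΔT = −0.77 × (−$349 billion) = +$268.73 billion.
Expenditure multiplier = 1/(1 − MPC) = 1/(1 − 0.77) = 1/0.23 ≈ 4.348.
The tax multiplier is −c × k ≈ −3.348, so ΔY = k × (−c·ΔT) = (+$268.73 billion) / 0.23 ≈ +$1,168 billion.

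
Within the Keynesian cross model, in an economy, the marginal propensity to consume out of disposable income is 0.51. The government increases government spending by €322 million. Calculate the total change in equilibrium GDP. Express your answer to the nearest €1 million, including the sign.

+€657 million

Government-spending multiplier = 1/(1 − MPC) = 1/(1 − 0.51) = 1/0.49 ≈ 2.041.
ΔY = k × ΔG = (+€322 million) / 0.49 ≈ +€657 million.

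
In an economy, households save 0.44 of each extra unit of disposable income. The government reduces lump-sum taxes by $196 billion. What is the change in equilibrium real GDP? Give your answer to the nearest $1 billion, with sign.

MPC = 1 − MPS = 1 − 0.44 = 0.56.
A lump-sum tax change of −$196 billion shifts disposable income by +$196 billion; first-round consumption changes by −c × ΔT = −0.56 × (−$196 billion) = +$109.76 billion.
Expenditure multiplier = 1/(1 − MPC) = 1/(1 − 0.56) = 1/0.44 ≈ 2.273.
The tax multiplier is −c × k ≈ −1.273, so ΔY = k × (−c·ΔT) = (+$109.76 billion) / 0.44 ≈ +$249 billion.

+$249 billion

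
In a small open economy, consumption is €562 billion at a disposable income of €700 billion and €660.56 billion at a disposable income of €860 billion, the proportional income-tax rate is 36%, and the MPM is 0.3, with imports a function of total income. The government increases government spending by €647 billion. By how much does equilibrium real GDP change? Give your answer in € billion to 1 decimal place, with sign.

+€714.3 billion

MPC = ΔC/ΔYd = (660.56 − 562)/(860 − 700) = 98.56/160 = 0.616.
Expenditure multiplier = 1/(1 − c(1−t) + m) = 1/(1 − 0.616×0.64 + 0.3) = 1/0.90576 ≈ 1.104.
ΔY = k × ΔG = (+€647 billion) / 0.90576 ≈ +€714.3 billion.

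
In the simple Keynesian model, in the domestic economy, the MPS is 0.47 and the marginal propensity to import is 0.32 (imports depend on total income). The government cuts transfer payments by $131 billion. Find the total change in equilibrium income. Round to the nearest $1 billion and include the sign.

−$88 billion

MPC = 1 − MPS = 1 − 0.47 = 0.53.
The transfer change shifts disposable income by −$131 billion, so first-round consumption changes by c·ΔTR = 0.53 × (−$131 billion) = −$69.43 billion.
Expenditure multiplier = 1/(1 − c + m) = 1/(1 − 0.53 + 0.32) = 1/0.79 ≈ 1.266.
The transfer multiplier is c × k ≈ 0.671, so ΔY = k × (c·ΔTR) = (−$69.43 billion) / 0.79 ≈ −$88 billion.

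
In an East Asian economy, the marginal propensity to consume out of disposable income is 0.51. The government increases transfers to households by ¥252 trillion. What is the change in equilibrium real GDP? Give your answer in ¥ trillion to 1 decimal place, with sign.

+¥262.3 trillion

The transfer change shifts disposable income by +¥252 trillion, so first-round consumption changes by c·ΔTR = 0.51 × (+¥252 trillion) = +¥128.52 trillion.
Expenditure multiplier = 1/(1 − MPC) = 1/(1 − 0.51) = 1/0.49 ≈ 2.041.
The transfer multiplier is c × k ≈ 1.041, so ΔY = k × (c·ΔTR) = (+¥128.52 trillion) / 0.49 ≈ +¥262.3 trillion.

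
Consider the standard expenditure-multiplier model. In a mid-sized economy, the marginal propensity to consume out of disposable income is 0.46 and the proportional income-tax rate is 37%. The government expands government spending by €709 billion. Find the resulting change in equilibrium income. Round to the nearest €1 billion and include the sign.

Expenditure multiplier = 1/(1 − c(1−t)) = 1/(1 − 0.46×0.63) = 1/0.7102 ≈ 1.408.
ΔY = k × ΔG = (+€709 billion) / 0.7102 ≈ +€998 billion.

+€998 billion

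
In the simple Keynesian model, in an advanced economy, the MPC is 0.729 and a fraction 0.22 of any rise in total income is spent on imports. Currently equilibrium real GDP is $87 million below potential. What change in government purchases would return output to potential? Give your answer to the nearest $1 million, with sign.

+$43 million

Spending multiplier = 1/(1 − c + m) = 1/(1 − 0.729 + 0.22) = 1/0.491 ≈ 2.037.
Need ΔY = +$87 million, so ΔG = ΔY/k = (+$87 million) × 0.491 ≈ +$43 million.
The government should increase government purchases by $43 million.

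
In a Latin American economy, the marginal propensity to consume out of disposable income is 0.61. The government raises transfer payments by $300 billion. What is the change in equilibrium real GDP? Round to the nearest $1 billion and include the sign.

The transfer change shifts disposable income by +$300 billion, so first-round consumption changes by c·ΔTR = 0.61 × (+$300 billion) = +$183 billion.
Expenditure multiplier = 1/(1 − MPC) = 1/(1 − 0.61) = 1/0.39 ≈ 2.564.
The transfer multiplier is c × k ≈ 1.564, so ΔY = k × (c·ΔTR) = (+$183 billion) / 0.39 ≈ +$469 billion.

+$469 billion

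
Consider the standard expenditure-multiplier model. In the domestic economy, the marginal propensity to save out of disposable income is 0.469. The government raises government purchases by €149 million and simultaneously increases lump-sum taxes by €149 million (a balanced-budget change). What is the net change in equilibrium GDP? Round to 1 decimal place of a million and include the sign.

+€149.0 million

MPC = 1 − MPS = 1 − 0.469 = 0.531.
Expenditure multiplier = 1/(1 − MPC) = 1/(1 − 0.531) = 1/0.469 ≈ 2.132.
ΔG contributes k·ΔG = (+€149 million) / 0.469 ≈ +€317.7 million.
ΔT of +€149 million changes first-round spending by −c·ΔT = −€79.119 million, contributing k·(−c·ΔT) = (−€79.119 million) / 0.469 ≈ −€168.7 million.
With ΔG = ΔT and no other leakages, the balanced-budget multiplier is 1, so ΔY = ΔG = +€149 million.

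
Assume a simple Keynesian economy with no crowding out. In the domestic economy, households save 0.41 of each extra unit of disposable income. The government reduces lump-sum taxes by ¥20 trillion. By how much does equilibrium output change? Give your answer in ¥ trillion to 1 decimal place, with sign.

+¥28.8 trillion

MPC = 1 − MPS = 1 − 0.41 = 0.59.
A lump-sum tax change of −¥20 trillion shifts disposable income by +¥20 trillion; first-round consumption changes by −c × ΔT = −0.59 × (−¥20 trillion) = +¥11.8 trillion.
Expenditure multiplier = 1/(1 − MPC) = 1/(1 − 0.59) = 1/0.41 ≈ 2.439.
The tax multiplier is −c × k ≈ −1.439, so ΔY = k × (−c·ΔT) = (+¥11.8 trillion) / 0.41 ≈ +¥28.8 trillion.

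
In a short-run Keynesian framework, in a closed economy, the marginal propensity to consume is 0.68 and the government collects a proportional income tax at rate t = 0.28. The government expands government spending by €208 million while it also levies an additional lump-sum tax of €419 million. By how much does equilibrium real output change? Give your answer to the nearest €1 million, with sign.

Expenditure multiplier = 1/(1 − c(1−t)) = 1/(1 − 0.68×0.72) = 1/0.5104 ≈ 1.959.
ΔG contributes k·ΔG = (+€208 million) / 0.5104 ≈ +€407.5 million.
ΔT of +€419 million changes first-round spending by −c·ΔT = −€284.92 million, contributing k·(−c·ΔT) = (−€284.92 million) / 0.5104 ≈ −€558.2 million.
Net ΔY = k(ΔG − c·ΔT) = (−€76.92 million) / 0.5104 ≈ −€151 million.

−€151 million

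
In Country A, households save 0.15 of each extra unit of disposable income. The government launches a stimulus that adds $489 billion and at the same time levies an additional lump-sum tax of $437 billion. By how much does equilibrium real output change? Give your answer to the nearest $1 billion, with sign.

+$784 billion

MPC = 1 − MPS = 1 − 0.15 = 0.85.
Expenditure multiplier = 1/(1 − MPC) = 1/(1 − 0.85) = 1/0.15 ≈ 6.667.
ΔG contributes k·ΔG = (+$489 billion) / 0.15 = +$3,260 billion.
ΔT of +$437 billion changes first-round spending by −c·ΔT = −$371.45 billion, contributing k·(−c·ΔT) = (−$371.45 billion) / 0.15 ≈ −$2,476.3 billion.
Net ΔY = k(ΔG − c·ΔT) = (+$117.55 billion) / 0.15 ≈ +$784 billion.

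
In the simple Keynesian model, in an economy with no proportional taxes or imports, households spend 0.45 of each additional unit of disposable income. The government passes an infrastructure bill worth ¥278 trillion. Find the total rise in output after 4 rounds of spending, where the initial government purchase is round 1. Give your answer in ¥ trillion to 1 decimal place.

¥484.7 trillion

Round 1 adds ΔG = ¥278 trillion; each later round is MPC = 0.45 times the previous.
After 4 rounds: 278 + 125.1 + 56.295 + 25.33275 = ΔG·(1 − c^4)/(1 − c) = 278 × (1 − 0.04100625)/0.55 ≈ ¥484.7 trillion.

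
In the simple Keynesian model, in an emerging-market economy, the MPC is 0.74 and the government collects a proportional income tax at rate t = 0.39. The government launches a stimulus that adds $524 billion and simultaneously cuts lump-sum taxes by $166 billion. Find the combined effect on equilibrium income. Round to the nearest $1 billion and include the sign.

+$1,179 billion

Expenditure multiplier = 1/(1 − c(1−t)) = 1/(1 − 0.74×0.61) = 1/0.5486 ≈ 1.823.
ΔG contributes k·ΔG = (+$524 billion) / 0.5486 ≈ +$955.2 billion.
ΔT of −$166 billion changes first-round spending by −c·ΔT = +$122.84 billion, contributing k·(−c·ΔT) = (+$122.84 billion) / 0.5486 ≈ +$223.9 billion.
Net ΔY = k(ΔG − c·ΔT) = (+$646.84 billion) / 0.5486 ≈ +$1,179 billion.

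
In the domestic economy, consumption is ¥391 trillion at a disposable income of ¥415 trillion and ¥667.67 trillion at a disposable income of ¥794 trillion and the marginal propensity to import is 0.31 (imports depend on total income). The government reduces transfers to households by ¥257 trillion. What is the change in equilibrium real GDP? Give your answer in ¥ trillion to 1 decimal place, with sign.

MPC = ΔC/ΔYd = (667.67 − 391)/(794 − 415) = 276.67/379 = 0.73.
The transfer change shifts disposable income by −¥257 trillion, so first-round consumption changes by c·ΔTR = 0.73 × (−¥257 trillion) = −¥187.61 trillion.
Expenditure multiplier = 1/(1 − c + m) = 1/(1 − 0.73 + 0.31) = 1/0.58 ≈ 1.724.
The transfer multiplier is c × k ≈ 1.259, so ΔY = k × (c·ΔTR) = (−¥187.61 trillion) / 0.58 ≈ −¥323.5 trillion.

−¥323.5 trillion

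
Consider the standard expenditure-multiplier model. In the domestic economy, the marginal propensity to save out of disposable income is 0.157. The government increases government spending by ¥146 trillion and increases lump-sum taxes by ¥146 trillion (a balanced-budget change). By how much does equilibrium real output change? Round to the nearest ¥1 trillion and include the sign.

+¥146 trillion

MPC = 1 − MPS = 1 − 0.157 = 0.843.
Expenditure multiplier = 1/(1 − MPC) = 1/(1 − 0.843) = 1/0.157 ≈ 6.369.
ΔG contributes k·ΔG = (+¥146 trillion) / 0.157 ≈ +¥929.9 trillion.
ΔT of +¥146 trillion changes first-round spending by −c·ΔT = −¥123.078 trillion, contributing k·(−c·ΔT) = (−¥123.078 trillion) / 0.157 ≈ −¥783.9 trillion.
With ΔG = ΔT and no other leakages, the balanced-budget multiplier is 1, so ΔY = ΔG = +¥146 trillion.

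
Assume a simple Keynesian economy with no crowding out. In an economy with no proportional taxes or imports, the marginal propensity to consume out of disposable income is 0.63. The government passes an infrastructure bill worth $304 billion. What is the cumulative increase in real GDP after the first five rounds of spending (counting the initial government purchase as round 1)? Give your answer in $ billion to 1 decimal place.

Round 1 adds ΔG = $304 billion; each later round is MPC = 0.63 times the previous.
After 5 rounds: 304 + 191.52 + 120.6576 + 76.014288 + 47.88900144 = ΔG·(1 − c^5)/(1 − c) = 304 × (1 − 0.0992436543)/0.37 ≈ $740.1 billion.

$740.1 billion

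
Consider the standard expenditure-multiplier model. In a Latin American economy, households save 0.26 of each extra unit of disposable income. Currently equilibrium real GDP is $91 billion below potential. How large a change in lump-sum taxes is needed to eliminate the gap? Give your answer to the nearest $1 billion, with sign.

−$32 billion

MPC = 1 − MPS = 1 − 0.26 = 0.74.
Spending multiplier = 1/(1 − MPC) = 1/(1 − 0.74) = 1/0.26 ≈ 3.846.
Tax multiplier = −c·k = −0.74/0.26 ≈ −2.846. Need ΔY = +$91 billion, so ΔT = ΔY/(−c·k) = −(+$91 billion) × 0.26 / 0.74 ≈ −$32 billion.
The government should cut lump-sum taxes by $32 billion.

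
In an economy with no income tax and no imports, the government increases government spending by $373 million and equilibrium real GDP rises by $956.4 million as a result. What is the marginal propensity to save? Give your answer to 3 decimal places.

Implied spending multiplier k = ΔY/ΔG = 956.4/373 ≈ 2.5641.
Since k = 1/(1 − MPC), MPC = 1 − 1/k = 1 − ΔG/ΔY = 1 − 373/956.4 ≈ 0.610.
MPS = 1 − MPC = 0.390.

0.390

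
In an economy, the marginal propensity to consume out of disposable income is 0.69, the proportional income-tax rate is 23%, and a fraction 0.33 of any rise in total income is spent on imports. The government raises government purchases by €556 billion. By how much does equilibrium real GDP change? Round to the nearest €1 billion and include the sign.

Government-spending multiplier = 1/(1 − c(1−t) + m) = 1/(1 − 0.69×0.77 + 0.33) = 1/0.7987 ≈ 1.252.
ΔY = k × ΔG = (+€556 billion) / 0.7987 ≈ +€696 billion.

+€696 billion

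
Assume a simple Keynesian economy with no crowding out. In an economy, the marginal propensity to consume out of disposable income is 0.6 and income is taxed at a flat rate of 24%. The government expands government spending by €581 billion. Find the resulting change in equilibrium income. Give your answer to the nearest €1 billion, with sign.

+€1,068 billion

Spending multiplier = 1/(1 − c(1−t)) = 1/(1 − 0.6×0.76) = 1/0.544 ≈ 1.838.
ΔY = k × ΔG = (+€581 billion) / 0.544 ≈ +€1,068 billion.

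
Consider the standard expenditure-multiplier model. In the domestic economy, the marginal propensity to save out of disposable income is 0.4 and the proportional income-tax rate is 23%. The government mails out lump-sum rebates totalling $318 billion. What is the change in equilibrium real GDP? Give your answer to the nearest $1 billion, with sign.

MPC = 1 − MPS = 1 − 0.4 = 0.6.
A lump-sum tax change of −$318 billion shifts disposable income by +$318 billion; first-round consumption changes by −c × ΔT = −0.6 × (−$318 billion) = +$190.8 billion.
Expenditure multiplier = 1/(1 − c(1−t)) = 1/(1 − 0.6×0.77) = 1/0.538 ≈ 1.859.
The tax multiplier is −c × k ≈ −1.115, so ΔY = k × (−c·ΔT) = (+$190.8 billion) / 0.538 ≈ +$355 billion.

+$355 billion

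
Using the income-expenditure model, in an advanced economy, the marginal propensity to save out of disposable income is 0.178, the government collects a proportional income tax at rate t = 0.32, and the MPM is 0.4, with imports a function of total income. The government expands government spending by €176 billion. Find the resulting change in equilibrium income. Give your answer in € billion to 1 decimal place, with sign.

+€209.3 billion

MPC = 1 − MPS = 1 − 0.178 = 0.822.
Spending multiplier = 1/(1 − c(1−t) + m) = 1/(1 − 0.822×0.68 + 0.4) = 1/0.84104 ≈ 1.189.
ΔY = k × ΔG = (+€176 billion) / 0.84104 ≈ +€209.3 billion.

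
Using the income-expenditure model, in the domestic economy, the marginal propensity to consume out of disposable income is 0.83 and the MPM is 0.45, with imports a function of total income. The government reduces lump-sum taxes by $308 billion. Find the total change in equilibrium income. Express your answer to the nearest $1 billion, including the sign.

A lump-sum tax change of −$308 billion shifts disposable income by +$308 billion; first-round consumption changes by −c × ΔT = −0.83 × (−$308 billion) = +$255.64 billion.
Expenditure multiplier = 1/(1 − c + m) = 1/(1 − 0.83 + 0.45) = 1/0.62 ≈ 1.613.
The tax multiplier is −c × k ≈ −1.339, so ΔY = k × (−c·ΔT) = (+$255.64 billion) / 0.62 ≈ +$412 billion.

+$412 billion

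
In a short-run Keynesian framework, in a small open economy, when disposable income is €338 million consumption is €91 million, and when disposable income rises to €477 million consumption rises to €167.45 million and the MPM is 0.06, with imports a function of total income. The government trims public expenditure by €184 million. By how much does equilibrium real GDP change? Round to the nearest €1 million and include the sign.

MPC = ΔC/ΔYd = (167.45 − 91)/(477 − 338) = 76.45/139 = 0.55.
Spending multiplier = 1/(1 − c + m) = 1/(1 − 0.55 + 0.06) = 1/0.51 ≈ 1.961.
ΔY = k × ΔG = (−€184 million) / 0.51 ≈ −€361 million.

−€361 million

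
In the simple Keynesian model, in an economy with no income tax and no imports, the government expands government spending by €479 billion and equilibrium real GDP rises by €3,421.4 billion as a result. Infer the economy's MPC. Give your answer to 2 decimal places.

Implied spending multiplier k = ΔY/ΔG = 3,421.4/479 ≈ 7.1428.
Since k = 1/(1 − MPC), MPC = 1 − 1/k = 1 − ΔG/ΔY = 1 − 479/3,421.4 ≈ 0.86.

0.86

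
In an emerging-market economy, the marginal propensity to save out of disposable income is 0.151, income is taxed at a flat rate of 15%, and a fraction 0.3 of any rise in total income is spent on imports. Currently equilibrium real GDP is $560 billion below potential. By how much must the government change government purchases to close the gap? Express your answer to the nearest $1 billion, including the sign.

+$324 billion

MPC = 1 − MPS = 1 − 0.151 = 0.849.
Spending multiplier = 1/(1 − c(1−t) + m) = 1/(1 − 0.849×0.85 + 0.3) = 1/0.57835 ≈ 1.729.
Need ΔY = +$560 billion, so ΔG = ΔY/k = (+$560 billion) × 0.57835 ≈ +$324 billion.
The government should increase government purchases by $324 billion.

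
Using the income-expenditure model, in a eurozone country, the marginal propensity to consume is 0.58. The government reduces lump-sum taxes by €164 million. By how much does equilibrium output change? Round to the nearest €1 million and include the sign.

A lump-sum tax change of −€164 million shifts disposable income by +€164 million; first-round consumption changes by −c × ΔT = −0.58 × (−€164 million) = +€95.12 million.
Expenditure multiplier = 1/(1 − MPC) = 1/(1 − 0.58) = 1/0.42 ≈ 2.381.
The tax multiplier is −c × k ≈ −1.381, so ΔY = k × (−c·ΔT) = (+€95.12 million) / 0.42 ≈ +€226 million.

+€226 million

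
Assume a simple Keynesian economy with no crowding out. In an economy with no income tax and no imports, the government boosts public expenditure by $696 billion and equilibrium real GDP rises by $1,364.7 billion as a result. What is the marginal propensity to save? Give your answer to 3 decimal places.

Implied spending multiplier k = ΔY/ΔG = 1,364.7/696 ≈ 1.9608.
Since k = 1/(1 − MPC), MPC = 1 − 1/k = 1 − ΔG/ΔY = 1 − 696/1,364.7 ≈ 0.490.
MPS = 1 − MPC = 0.510.

0.510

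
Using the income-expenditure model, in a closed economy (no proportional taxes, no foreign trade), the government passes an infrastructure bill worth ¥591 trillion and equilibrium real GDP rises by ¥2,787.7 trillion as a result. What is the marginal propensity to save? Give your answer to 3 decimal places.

Implied spending multiplier k = ΔY/ΔG = 2,787.7/591 ≈ 4.7169.
Since k = 1/(1 − MPC), MPC = 1 − 1/k = 1 − ΔG/ΔY = 1 − 591/2,787.7 ≈ 0.788.
MPS = 1 − MPC = 0.212.

0.212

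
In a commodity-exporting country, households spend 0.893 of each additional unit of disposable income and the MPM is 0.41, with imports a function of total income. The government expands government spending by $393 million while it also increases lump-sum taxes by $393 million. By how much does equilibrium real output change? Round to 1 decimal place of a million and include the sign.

Expenditure multiplier = 1/(1 − c + m) = 1/(1 − 0.893 + 0.41) = 1/0.517 ≈ 1.934.
ΔG contributes k·ΔG = (+$393 million) / 0.517 ≈ +$760.2 million.
ΔT of +$393 million changes first-round spending by −c·ΔT = −$350.949 million, contributing k·(−c·ΔT) = (−$350.949 million) / 0.517 ≈ −$678.8 million.
Net ΔY = k(ΔG − c·ΔT) = (+$42.051 million) / 0.517 ≈ +$81.3 million.

+$81.3 million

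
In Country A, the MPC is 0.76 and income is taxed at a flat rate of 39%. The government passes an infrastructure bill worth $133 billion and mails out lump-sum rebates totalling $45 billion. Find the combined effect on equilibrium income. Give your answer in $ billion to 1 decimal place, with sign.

+$311.7 billion

Expenditure multiplier = 1/(1 − c(1−t)) = 1/(1 − 0.76×0.61) = 1/0.5364 ≈ 1.864.
ΔG contributes k·ΔG = (+$133 billion) / 0.5364 ≈ +$247.9 billion.
ΔT of −$45 billion changes first-round spending by −c·ΔT = +$34.2 billion, contributing k·(−c·ΔT) = (+$34.2 billion) / 0.5364 ≈ +$63.8 billion.
Net ΔY = k(ΔG − c·ΔT) = (+$167.2 billion) / 0.5364 ≈ +$311.7 billion.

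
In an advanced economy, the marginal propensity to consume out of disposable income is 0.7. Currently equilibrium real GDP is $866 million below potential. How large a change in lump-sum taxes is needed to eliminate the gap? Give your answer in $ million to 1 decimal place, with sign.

Spending multiplier = 1/(1 − MPC) = 1/(1 − 0.7) = 1/0.3 ≈ 3.333.
Tax multiplier = −c·k = −0.7/0.3 ≈ −2.333. Need ΔY = +$866 million, so ΔT = ΔY/(−c·k) = −(+$866 million) × 0.3 / 0.7 ≈ −$371.1 million.
The government should cut lump-sum taxes by $371.1 million.

−$371.1 million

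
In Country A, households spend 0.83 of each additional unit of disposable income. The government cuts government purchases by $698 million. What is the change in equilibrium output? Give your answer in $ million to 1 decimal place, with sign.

Expenditure multiplier = 1/(1 − MPC) = 1/(1 − 0.83) = 1/0.17 ≈ 5.882.
ΔY = k × ΔG = (−$698 million) / 0.17 ≈ −$4,105.9 million.

−$4,105.9 million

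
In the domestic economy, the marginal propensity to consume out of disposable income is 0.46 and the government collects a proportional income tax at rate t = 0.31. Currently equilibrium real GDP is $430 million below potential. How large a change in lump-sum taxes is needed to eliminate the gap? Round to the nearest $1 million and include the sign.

−$638 million

Spending multiplier = 1/(1 − c(1−t)) = 1/(1 − 0.46×0.69) = 1/0.6826 ≈ 1.465.
Tax multiplier = −c·k = −0.46/0.6826 ≈ −0.674. Need ΔY = +$430 million, so ΔT = ΔY/(−c·k) = −(+$430 million) × 0.6826 / 0.46 ≈ −$638 million.
The government should cut lump-sum taxes by $638 million.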